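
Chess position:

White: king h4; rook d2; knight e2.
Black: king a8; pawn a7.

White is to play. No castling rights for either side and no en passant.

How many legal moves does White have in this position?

21

White to move; king on h4.
In check: no.
Legal moves: Kh5, Kg5, Kg4, Kh3, Kg3, Nf4, Nd4, Ng3, Nc3, Ng1, Nc1, Rd8+, Rd7, Rd6, Rd5, Rd4, Rd3, Rc2, Rb2, Ra2, Rd1.
Count: 21.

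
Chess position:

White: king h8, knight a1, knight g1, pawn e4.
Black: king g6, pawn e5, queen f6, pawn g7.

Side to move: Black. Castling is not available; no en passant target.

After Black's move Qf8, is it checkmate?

yes

After Qf8: white king on h8; in check: yes, from the black queen on f8.
King squares — g7: attacked by Kg6; h7: attacked by Kg6; g8: attacked by Qf8.
White has no legal moves → checkmate.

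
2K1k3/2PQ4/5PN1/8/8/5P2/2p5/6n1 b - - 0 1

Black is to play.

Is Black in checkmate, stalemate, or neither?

checkmate

Black to move; black king on e8.
In check: yes, from the white queen on d7.
King squares — d7: attacked by Kc8; e7: attacked by Pf6; f7: attacked by Qd7; d8: attacked by Pc7; f8: attacked by Ng6.
Legal moves for Black: none.
In check with no legal moves → checkmate.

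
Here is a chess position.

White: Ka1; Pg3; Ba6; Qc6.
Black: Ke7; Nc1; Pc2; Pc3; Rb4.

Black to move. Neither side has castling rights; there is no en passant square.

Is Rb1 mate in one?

yes

After Rb1: white king on a1; in check: yes, from the black rook on b1.
King squares — b1: attacked by Pc2; a2: attacked by Nc1; b2: attacked by Rb1.
White has no legal moves → checkmate.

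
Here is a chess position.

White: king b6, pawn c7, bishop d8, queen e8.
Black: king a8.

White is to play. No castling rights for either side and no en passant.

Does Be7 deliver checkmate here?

yes

After Be7: black king on a8; in check: yes, from the white queen on e8.
King squares — a7: attacked by Kb6; b7: attacked by Kb6; b8: attacked by Pc7.
Black has no legal moves → checkmate.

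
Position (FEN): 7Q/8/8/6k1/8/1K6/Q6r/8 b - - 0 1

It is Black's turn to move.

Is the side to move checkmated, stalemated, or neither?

Black to move; black king on g5.
In check: no.
Legal moves for Black: Kg6, Kf5, Kg4, Kf4, Rxh8, Rh7, Rh6, Rh5, Rh4, Rh3+, Rg2, Rf2, Re2, Rd2, Rc2, Rb2+, Rxa2, Rh1.
Black has 18 legal moves and is not in check → neither.

neither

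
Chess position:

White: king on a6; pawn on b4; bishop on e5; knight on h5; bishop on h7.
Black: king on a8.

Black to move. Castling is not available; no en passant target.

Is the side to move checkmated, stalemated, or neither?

Black to move; black king on a8.
In check: no.
King squares — a7: attacked by Ka6; b7: attacked by Ka6; b8: attacked by Be5.
Legal moves for Black: none.
Not in check and no legal moves → stalemate.

stalemate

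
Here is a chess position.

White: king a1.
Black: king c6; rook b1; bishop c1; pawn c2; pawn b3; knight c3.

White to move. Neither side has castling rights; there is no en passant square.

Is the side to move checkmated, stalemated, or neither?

checkmate

White to move; white king on a1.
In check: yes, from the black rook on b1.
King squares — b1: attacked by Pc2; a2: attacked by Pb3; b2: attacked by Rb1.
Legal moves for White: none.
In check with no legal moves → checkmate.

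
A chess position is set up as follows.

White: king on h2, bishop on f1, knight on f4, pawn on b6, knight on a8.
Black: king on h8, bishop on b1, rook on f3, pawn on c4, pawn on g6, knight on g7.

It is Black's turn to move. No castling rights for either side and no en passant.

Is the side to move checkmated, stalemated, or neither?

neither

Black to move; black king on h8.
In check: no.
Legal moves for Black include: Kg8, Kh7, Ne8, Ne6, Nh5, Nf5, Rxf4, Rh3+, Rg3, Re3, Rd3, Rc3, Rb3, Ra3, Rf2+, Rxf1, Bf5, Be4, ... (list truncated; more exist).
Black has legal moves and is not in check → neither.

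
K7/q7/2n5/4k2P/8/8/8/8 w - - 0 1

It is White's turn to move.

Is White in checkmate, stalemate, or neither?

checkmate

White to move; white king on a8.
In check: yes, from the black queen on a7.
King squares — a7: attacked by Nc6; b7: attacked by Qa7; b8: attacked by Nc6.
Legal moves for White: none.
In check with no legal moves → checkmate.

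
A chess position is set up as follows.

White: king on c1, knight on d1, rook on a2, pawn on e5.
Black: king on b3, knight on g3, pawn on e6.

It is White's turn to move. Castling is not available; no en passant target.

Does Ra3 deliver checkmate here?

After Ra3: black king on b3; in check: yes, from the white rook on a3.
Black has 3 legal replies: Kc4, Kb4, Kxa3.
In check but a legal move exists → not checkmate.

no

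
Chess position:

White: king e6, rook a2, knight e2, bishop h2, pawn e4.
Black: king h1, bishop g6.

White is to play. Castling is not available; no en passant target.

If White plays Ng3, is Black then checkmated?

yes

After Ng3: black king on h1; in check: yes, from the white knight on g3.
King squares — g1: attacked by Bh2; g2: attacked by Ra2; h2: attacked by Ra2.
Black has no legal moves → checkmate.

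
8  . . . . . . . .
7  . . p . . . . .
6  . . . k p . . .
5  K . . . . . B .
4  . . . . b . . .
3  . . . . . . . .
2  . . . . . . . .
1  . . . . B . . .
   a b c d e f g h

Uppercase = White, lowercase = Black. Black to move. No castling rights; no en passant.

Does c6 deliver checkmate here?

no

After c6: white king on a5; in check: no.
White is not in check, so this cannot be checkmate.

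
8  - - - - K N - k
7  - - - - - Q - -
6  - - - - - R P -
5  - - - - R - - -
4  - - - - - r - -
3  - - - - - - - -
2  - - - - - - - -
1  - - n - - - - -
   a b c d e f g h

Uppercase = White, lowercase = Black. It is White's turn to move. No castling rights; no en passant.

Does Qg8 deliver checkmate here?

After Qg8: black king on h8; in check: yes, from the white queen on g8.
Black has 1 legal reply: Kxg8.
In check but a legal move exists → not checkmate.

no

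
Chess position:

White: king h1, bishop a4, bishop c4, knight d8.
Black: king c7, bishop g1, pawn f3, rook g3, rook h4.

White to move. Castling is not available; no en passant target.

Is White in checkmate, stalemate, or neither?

checkmate

White to move; white king on h1.
In check: yes, from the black rook on h4.
King squares — g1: attacked by Rg3; g2: attacked by Pf3; h2: attacked by Bg1.
Legal moves for White: none.
In check with no legal moves → checkmate.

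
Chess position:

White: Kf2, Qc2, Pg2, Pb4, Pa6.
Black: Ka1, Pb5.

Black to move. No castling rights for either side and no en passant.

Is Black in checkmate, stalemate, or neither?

stalemate

Black to move; black king on a1.
In check: no.
King squares — b1: attacked by Qc2; a2: attacked by Qc2; b2: attacked by Qc2.
Legal moves for Black: none.
Not in check and no legal moves → stalemate.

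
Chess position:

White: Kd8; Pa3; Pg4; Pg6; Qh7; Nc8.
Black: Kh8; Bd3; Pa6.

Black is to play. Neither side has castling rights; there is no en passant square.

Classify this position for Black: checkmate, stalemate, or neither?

checkmate

Black to move; black king on h8.
In check: yes, from the white queen on h7.
King squares — g7: attacked by Qh7; h7: attacked by Pg6; g8: attacked by Qh7.
Legal moves for Black: none.
In check with no legal moves → checkmate.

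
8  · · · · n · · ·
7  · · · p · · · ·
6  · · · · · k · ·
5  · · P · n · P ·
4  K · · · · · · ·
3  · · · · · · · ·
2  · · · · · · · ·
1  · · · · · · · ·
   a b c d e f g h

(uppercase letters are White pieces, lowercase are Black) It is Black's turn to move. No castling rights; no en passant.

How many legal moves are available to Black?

Black to move; king on f6.
In check: yes, from the white pawn on g5.
Legal moves: Kg7, Kf7, Ke7, Kg6, Ke6, Kxg5, Kf5.
Count: 7.

7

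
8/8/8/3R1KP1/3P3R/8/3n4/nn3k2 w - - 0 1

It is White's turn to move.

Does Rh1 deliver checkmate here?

After Rh1: black king on f1; in check: yes, from the white rook on h1.
Black has 3 legal replies: Kg2, Kf2, Ke2.
In check but a legal move exists → not checkmate.

no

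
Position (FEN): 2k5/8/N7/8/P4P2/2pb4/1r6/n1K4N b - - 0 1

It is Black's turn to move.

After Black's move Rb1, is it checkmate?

yes

After Rb1: white king on c1; in check: yes, from the black rook on b1.
King squares — b1: attacked by Bd3; d1: attacked by Rb1; b2: attacked by Rb1; c2: attacked by Na1; d2: attacked by Pc3.
White has no legal moves → checkmate.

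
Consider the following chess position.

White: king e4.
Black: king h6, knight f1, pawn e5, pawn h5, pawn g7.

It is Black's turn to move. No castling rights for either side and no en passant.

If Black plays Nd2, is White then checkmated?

After Nd2: white king on e4; in check: yes, from the black knight on d2.
White has 5 legal replies: Kf5, Kxe5, Kd5, Ke3, Kd3.
In check but a legal move exists → not checkmate.

no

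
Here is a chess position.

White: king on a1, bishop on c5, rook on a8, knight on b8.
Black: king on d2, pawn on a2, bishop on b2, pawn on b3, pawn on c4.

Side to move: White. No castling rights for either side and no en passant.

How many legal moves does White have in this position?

1

White to move; king on a1.
In check: yes, from the black bishop on b2.
Legal moves: Kxb2.
Count: 1.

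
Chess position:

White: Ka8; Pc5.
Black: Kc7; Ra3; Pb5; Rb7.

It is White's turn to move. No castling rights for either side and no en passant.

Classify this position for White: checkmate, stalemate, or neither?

checkmate

White to move; white king on a8.
In check: yes, from the black rook on a3.
King squares — a7: attacked by Ra3; b7: attacked by Kc7; b8: attacked by Rb7.
Legal moves for White: none.
In check with no legal moves → checkmate.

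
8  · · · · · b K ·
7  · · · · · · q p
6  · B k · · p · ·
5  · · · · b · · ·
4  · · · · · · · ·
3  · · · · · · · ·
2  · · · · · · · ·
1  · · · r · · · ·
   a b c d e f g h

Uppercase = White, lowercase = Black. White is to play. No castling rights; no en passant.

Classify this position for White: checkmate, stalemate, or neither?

White to move; white king on g8.
In check: yes, from the black queen on g7.
King squares — f7: attacked by Qg7; g7: attacked by Bf8; h7: attacked by Qg7; f8: attacked by Qg7; h8: attacked by Qg7.
Legal moves for White: none.
In check with no legal moves → checkmate.

checkmate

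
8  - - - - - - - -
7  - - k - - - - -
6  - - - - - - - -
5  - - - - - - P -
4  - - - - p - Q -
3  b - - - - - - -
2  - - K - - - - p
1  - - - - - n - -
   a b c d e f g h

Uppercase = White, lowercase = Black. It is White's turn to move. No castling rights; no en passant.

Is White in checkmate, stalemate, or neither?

neither

White to move; white king on c2.
In check: no.
Legal moves for White include: Qc8+, Qd7+, Qe6, Qh5, Qf5, Qh4, Qf4+, Qxe4, Qh3, Qg3+, Qf3, Qg2, Qe2, Qg1, Qd1, Kc3, Kb3, Kd1, ... (list truncated; more exist).
White has legal moves and is not in check → neither.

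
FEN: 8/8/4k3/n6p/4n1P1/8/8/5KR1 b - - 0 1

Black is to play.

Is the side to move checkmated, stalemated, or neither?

neither

Black to move; black king on e6.
In check: no.
Legal moves for Black include: Kf7, Ke7, Kd7, Kf6, Kd6, Ke5, Kd5, Nb7, Nc6, Nc4, Nb3, Nf6, Nd6, Ng5, Nc5, Ng3+, Nc3, Nf2, ... (list truncated; more exist).
Black has legal moves and is not in check → neither.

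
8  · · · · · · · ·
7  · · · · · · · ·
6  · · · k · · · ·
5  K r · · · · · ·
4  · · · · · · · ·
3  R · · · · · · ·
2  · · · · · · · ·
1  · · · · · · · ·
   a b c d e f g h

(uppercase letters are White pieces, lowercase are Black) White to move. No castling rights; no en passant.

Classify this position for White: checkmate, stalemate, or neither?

White to move; white king on a5.
In check: yes, from the black rook on b5.
King squares — a4: available; b4: attacked by Rb5; b5: available; a6: available; b6: attacked by Rb5.
Legal moves for White: Ka6, Kxb5, Ka4.
White is in check but has 3 legal moves → neither.

neither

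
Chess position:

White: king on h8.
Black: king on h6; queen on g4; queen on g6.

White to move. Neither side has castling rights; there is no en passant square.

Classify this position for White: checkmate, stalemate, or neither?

White to move; white king on h8.
In check: no.
King squares — g7: attacked by Qg6; h7: attacked by Qg6; g8: attacked by Qg6.
Legal moves for White: none.
Not in check and no legal moves → stalemate.

stalemate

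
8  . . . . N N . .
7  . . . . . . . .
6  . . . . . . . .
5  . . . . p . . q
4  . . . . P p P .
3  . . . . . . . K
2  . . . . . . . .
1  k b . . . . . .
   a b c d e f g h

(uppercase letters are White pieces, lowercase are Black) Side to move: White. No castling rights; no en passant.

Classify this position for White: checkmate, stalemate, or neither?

neither

White to move; white king on h3.
In check: yes, from the black queen on h5.
Legal moves for White: Kg2, gxh5.
White is in check but has 2 legal moves → neither.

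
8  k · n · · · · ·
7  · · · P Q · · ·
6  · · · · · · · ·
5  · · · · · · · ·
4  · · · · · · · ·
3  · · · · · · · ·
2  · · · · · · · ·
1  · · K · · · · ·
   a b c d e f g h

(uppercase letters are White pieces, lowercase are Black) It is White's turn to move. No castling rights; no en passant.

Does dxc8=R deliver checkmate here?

yes

After dxc8=R: black king on a8; in check: yes, from the white rook on c8.
King squares — a7: attacked by Qe7; b7: attacked by Qe7; b8: attacked by Rc8.
Black has no legal moves → checkmate.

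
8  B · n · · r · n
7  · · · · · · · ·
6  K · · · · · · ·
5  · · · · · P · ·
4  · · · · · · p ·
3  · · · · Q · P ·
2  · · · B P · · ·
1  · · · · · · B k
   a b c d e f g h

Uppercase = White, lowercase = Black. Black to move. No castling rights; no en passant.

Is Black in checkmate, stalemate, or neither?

checkmate

Black to move; black king on h1.
In check: yes, from the white bishop on a8.
King squares — g1: attacked by Qe3; g2: attacked by Ba8; h2: attacked by Bg1.
Legal moves for Black: none.
In check with no legal moves → checkmate.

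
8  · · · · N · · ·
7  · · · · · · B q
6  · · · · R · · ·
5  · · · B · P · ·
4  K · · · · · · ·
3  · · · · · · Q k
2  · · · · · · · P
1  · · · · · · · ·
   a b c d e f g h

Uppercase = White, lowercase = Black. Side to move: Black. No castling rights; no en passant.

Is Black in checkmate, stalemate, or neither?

Black to move; black king on h3.
In check: yes, from the white queen on g3.
King squares — g2: attacked by Qg3; h2: attacked by Qg3; g3: attacked by Ph2; g4: attacked by Qg3; h4: attacked by Qg3.
Legal moves for Black: none.
In check with no legal moves → checkmate.

checkmate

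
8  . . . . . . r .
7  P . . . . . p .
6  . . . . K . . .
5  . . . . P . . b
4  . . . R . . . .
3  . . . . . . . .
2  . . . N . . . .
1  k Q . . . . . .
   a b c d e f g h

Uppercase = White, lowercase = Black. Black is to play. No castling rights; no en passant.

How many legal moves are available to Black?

Black to move; king on a1.
In check: yes, from the white queen on b1.
Legal moves: none.
Count: 0.

0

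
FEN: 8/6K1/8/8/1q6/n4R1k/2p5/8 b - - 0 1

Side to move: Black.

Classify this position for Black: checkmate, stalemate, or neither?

Black to move; black king on h3.
In check: yes, from the white rook on f3.
King squares — g2: available; h2: available; g3: attacked by Rf3; g4: available; h4: available.
Legal moves for Black: Kh4, Kg4, Kh2, Kg2.
Black is in check but has 4 legal moves → neither.

neither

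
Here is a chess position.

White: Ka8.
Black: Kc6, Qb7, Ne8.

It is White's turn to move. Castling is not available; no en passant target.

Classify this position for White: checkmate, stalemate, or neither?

White to move; white king on a8.
In check: yes, from the black queen on b7.
King squares — a7: attacked by Qb7; b7: attacked by Kc6; b8: attacked by Qb7.
Legal moves for White: none.
In check with no legal moves → checkmate.

checkmate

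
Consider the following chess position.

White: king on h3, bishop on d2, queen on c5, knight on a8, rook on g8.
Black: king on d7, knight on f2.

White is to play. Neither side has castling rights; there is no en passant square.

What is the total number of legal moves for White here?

White to move; king on h3.
In check: yes, from the black knight on f2.
Legal moves: Kh4, Kg3, Kh2, Kg2, Qxf2.
Count: 5.

5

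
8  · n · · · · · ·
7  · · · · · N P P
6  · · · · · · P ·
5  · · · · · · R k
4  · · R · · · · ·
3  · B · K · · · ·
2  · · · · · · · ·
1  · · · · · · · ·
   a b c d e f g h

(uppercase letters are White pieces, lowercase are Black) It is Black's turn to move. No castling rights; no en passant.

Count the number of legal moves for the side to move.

0

Black to move; king on h5.
In check: yes, from the white rook on g5.
Legal moves: none.
Count: 0.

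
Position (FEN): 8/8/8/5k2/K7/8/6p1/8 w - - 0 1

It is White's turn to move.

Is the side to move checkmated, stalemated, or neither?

White to move; white king on a4.
In check: no.
Legal moves for White: Kb5, Ka5, Kb4, Kb3, Ka3.
White has 5 legal moves and is not in check → neither.

neither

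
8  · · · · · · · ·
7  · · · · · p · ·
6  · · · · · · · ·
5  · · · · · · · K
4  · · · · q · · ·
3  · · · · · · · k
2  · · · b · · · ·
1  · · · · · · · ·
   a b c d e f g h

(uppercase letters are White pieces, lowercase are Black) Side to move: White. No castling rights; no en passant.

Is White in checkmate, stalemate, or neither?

White to move; white king on h5.
In check: no.
King squares — g4: attacked by Kh3; h4: attacked by Kh3; g5: attacked by Bd2; g6: attacked by Qe4; h6: attacked by Bd2.
Legal moves for White: none.
Not in check and no legal moves → stalemate.

stalemate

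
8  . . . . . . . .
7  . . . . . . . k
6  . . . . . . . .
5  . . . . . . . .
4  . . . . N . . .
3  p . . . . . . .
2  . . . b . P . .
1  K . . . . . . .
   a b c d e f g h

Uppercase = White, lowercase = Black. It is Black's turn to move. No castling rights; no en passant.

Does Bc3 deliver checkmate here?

no

After Bc3: white king on a1; in check: yes, from the black bishop on c3.
White has 3 legal replies: Ka2, Kb1, Nxc3.
In check but a legal move exists → not checkmate.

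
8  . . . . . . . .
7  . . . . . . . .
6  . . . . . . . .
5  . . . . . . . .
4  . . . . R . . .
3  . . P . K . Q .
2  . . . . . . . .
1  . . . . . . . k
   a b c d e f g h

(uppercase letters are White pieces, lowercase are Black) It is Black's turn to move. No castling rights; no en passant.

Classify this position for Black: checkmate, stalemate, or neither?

Black to move; black king on h1.
In check: no.
King squares — g1: attacked by Qg3; g2: attacked by Qg3; h2: attacked by Qg3.
Legal moves for Black: none.
Not in check and no legal moves → stalemate.

stalemate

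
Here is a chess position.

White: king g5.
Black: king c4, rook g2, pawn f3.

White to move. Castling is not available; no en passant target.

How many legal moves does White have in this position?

6

White to move; king on g5.
In check: yes, from the black rook on g2.
Legal moves: Kh6, Kf6, Kh5, Kf5, Kh4, Kf4.
Count: 6.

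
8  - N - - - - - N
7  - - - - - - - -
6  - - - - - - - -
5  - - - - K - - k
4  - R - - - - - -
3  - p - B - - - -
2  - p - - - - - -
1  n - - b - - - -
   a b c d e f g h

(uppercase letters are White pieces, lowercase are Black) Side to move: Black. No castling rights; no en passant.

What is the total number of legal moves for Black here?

Black to move; king on h5.
In check: no.
Legal moves: Kh6, Kg5, Bg4, Bf3, Be2, Bc2, Nc2, b1=Q, b1=R, b1=B, b1=N.
Count: 11.

11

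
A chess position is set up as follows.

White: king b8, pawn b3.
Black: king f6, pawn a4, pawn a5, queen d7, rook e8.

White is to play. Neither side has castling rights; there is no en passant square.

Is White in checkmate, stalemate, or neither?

checkmate

White to move; white king on b8.
In check: yes, from the black rook on e8.
King squares — a7: attacked by Qd7; b7: attacked by Qd7; c7: attacked by Qd7; a8: attacked by Re8; c8: attacked by Qd7.
Legal moves for White: none.
In check with no legal moves → checkmate.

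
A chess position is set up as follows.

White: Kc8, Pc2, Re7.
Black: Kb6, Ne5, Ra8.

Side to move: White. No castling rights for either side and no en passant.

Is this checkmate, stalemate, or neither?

White to move; white king on c8.
In check: yes, from the black rook on a8.
King squares — b7: attacked by Kb6; c7: attacked by Kb6; d7: attacked by Ne5; b8: attacked by Ra8; d8: attacked by Ra8.
Legal moves for White: none.
In check with no legal moves → checkmate.

checkmate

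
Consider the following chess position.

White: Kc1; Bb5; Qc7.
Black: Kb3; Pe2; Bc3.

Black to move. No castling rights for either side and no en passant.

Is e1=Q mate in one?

yes

After e1=Q: white king on c1; in check: yes, from the black queen on e1.
King squares — b1: attacked by Qe1; d1: attacked by Qe1; b2: attacked by Kb3; c2: attacked by Kb3; d2: attacked by Qe1.
White has no legal moves → checkmate.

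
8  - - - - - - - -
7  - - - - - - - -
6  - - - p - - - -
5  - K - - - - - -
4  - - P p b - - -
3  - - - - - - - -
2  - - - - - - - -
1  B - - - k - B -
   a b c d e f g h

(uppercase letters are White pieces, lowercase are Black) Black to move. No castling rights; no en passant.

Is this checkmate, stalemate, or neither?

neither

Black to move; black king on e1.
In check: no.
Legal moves for Black include: Ba8, Bh7, Bb7, Bg6, Bc6+, Bf5, Bd5, Bf3, Bd3, Bg2, Bc2, Bh1, Bb1, Ke2, Kd2, Kf1, Kd1, d5, ... (list truncated; more exist).
Black has legal moves and is not in check → neither.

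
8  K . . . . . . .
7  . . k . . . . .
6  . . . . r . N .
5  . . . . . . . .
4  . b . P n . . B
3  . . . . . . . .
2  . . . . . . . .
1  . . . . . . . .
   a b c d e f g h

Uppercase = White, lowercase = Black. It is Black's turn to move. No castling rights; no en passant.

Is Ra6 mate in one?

After Ra6: white king on a8; in check: yes, from the black rook on a6.
King squares — a7: attacked by Ra6; b7: attacked by Kc7; b8: attacked by Kc7.
White has no legal moves → checkmate.

yes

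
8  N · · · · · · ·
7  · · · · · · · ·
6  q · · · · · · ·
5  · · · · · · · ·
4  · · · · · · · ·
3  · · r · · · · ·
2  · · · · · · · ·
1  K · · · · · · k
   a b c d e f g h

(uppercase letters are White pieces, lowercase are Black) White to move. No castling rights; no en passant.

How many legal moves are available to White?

White to move; king on a1.
In check: yes, from the black queen on a6.
Legal moves: Kb2, Kb1.
Count: 2.

2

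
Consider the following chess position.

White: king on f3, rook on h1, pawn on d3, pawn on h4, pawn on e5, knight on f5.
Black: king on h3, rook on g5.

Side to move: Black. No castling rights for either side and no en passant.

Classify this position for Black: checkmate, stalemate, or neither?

Black to move; black king on h3.
In check: yes, from the white rook on h1.
King squares — g2: attacked by Kf3; h2: attacked by Rh1; g3: attacked by Kf3; g4: attacked by Kf3; h4: attacked by Rh1.
Legal moves for Black: none.
In check with no legal moves → checkmate.

checkmate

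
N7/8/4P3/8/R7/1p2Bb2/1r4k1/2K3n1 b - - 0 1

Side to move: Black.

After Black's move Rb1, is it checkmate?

After Rb1: white king on c1; in check: yes, from the black rook on b1.
White has 2 legal replies: Kd2, Kxb1.
In check but a legal move exists → not checkmate.

no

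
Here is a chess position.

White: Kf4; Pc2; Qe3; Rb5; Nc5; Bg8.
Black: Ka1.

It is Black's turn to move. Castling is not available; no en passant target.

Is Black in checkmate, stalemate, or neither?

Black to move; black king on a1.
In check: no.
King squares — b1: attacked by Rb5; a2: attacked by Bg8; b2: attacked by Rb5.
Legal moves for Black: none.
Not in check and no legal moves → stalemate.

stalemate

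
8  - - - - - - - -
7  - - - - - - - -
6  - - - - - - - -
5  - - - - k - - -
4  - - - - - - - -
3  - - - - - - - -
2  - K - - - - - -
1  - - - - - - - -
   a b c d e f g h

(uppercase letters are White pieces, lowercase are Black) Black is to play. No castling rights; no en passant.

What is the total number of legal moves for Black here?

Black to move; king on e5.
In check: no.
Legal moves: Kf6, Ke6, Kd6, Kf5, Kd5, Kf4, Ke4, Kd4.
Count: 8.

8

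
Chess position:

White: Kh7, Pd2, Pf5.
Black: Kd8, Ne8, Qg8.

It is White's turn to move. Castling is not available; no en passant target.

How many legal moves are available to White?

White to move; king on h7.
In check: yes, from the black queen on g8.
Legal moves: Kxg8, Kh6.
Count: 2.

2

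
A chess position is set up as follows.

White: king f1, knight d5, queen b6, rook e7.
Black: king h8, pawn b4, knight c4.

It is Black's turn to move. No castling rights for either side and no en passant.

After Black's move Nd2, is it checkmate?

no

After Nd2: white king on f1; in check: yes, from the black knight on d2.
White has 5 legal replies: Kg2, Kf2, Ke2, Kg1, Ke1.
In check but a legal move exists → not checkmate.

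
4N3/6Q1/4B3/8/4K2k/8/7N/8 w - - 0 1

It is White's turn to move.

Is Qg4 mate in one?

After Qg4: black king on h4; in check: yes, from the white queen on g4.
King squares — g3: attacked by Qg4; h3: attacked by Qg4; g4: attacked by Nh2; g5: attacked by Qg4; h5: attacked by Qg4.
Black has no legal moves → checkmate.

yes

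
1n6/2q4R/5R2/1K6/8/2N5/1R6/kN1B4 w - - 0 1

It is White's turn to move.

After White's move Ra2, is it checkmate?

After Ra2: black king on a1; in check: yes, from the white rook on a2.
King squares — b1: attacked by Nc3; a2: attacked by Nc3; b2: attacked by Ra2.
Black has no legal moves → checkmate.

yes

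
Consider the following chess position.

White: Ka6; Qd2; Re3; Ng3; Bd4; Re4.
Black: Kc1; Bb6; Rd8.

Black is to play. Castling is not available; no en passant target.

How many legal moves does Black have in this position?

Black to move; king on c1.
In check: yes, from the white queen on d2.
Legal moves: Kxd2, Kb1.
Count: 2.

2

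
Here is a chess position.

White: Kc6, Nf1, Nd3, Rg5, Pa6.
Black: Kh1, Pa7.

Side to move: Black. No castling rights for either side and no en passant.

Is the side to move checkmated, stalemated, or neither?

stalemate

Black to move; black king on h1.
In check: no.
King squares — g1: attacked by Rg5; g2: attacked by Rg5; h2: attacked by Nf1.
Legal moves for Black: none.
Not in check and no legal moves → stalemate.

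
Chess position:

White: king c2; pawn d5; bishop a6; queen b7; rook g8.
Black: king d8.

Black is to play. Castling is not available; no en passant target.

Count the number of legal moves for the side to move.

Black to move; king on d8.
In check: yes, from the white rook on g8.
Legal moves: none.
Count: 0.

0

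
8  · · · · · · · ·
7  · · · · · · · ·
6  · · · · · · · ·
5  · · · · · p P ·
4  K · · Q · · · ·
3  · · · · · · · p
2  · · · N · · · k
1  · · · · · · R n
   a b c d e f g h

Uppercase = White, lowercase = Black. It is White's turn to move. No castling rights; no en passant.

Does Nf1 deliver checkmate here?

After Nf1: black king on h2; in check: yes, from the white knight on f1.
King squares — g1: attacked by Qd4; h1: own knight; g2: attacked by Rg1; g3: attacked by Nf1; h3: own pawn.
Black has no legal moves → checkmate.

yes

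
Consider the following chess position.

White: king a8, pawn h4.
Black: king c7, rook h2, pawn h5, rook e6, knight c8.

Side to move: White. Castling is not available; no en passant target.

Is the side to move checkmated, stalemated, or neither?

stalemate

White to move; white king on a8.
In check: no.
King squares — a7: attacked by Nc8; b7: attacked by Kc7; b8: attacked by Kc7.
Legal moves for White: none.
Not in check and no legal moves → stalemate.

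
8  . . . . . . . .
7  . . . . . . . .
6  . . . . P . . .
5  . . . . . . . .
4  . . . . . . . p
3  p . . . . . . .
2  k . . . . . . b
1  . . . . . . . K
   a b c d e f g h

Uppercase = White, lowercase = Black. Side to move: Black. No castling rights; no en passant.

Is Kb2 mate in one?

After Kb2: white king on h1; in check: no.
White is not in check, so this cannot be checkmate.

no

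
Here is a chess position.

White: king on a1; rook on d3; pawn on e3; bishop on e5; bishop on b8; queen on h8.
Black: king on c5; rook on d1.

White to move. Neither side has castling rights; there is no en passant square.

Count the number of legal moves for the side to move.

White to move; king on a1.
In check: yes, from the black rook on d1.
Legal moves: Kb2, Ka2, Rxd1.
Count: 3.

3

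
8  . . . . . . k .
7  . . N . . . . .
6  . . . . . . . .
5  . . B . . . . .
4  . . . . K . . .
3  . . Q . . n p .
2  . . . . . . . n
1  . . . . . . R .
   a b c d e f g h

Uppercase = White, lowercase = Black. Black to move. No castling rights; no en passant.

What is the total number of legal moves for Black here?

Black to move; king on g8.
In check: no.
Legal moves: Kh7, Kf7, Ng5+, Ne5, Nh4, Nd4, Nd2+, Nxg1, Ne1, Ng4, Nf1, g2.
Count: 12.

12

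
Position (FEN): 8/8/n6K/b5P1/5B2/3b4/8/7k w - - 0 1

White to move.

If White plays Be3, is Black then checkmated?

no

After Be3: black king on h1; in check: no.
Black is not in check, so this cannot be checkmate.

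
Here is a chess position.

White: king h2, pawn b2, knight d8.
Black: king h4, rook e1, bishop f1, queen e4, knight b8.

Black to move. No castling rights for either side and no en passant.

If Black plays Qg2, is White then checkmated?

After Qg2: white king on h2; in check: yes, from the black queen on g2.
King squares — g1: attacked by Qg2; h1: attacked by Qg2; g2: attacked by Bf1; g3: attacked by Qg2; h3: attacked by Qg2.
White has no legal moves → checkmate.

yes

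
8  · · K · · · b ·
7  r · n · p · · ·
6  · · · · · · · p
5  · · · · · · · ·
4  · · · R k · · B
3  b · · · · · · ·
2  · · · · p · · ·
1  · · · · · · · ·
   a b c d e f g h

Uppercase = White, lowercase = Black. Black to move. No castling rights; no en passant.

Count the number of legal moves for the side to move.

5

Black to move; king on e4.
In check: yes, from the white rook on d4.
Legal moves: Kf5, Ke5, Kxd4, Kf3, Ke3.
Count: 5.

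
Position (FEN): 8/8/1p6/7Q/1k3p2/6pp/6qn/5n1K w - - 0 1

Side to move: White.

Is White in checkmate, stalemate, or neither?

White to move; white king on h1.
In check: yes, from the black queen on g2.
King squares — g1: attacked by Qg2; g2: attacked by Ph3; h2: attacked by Nf1.
Legal moves for White: none.
In check with no legal moves → checkmate.

checkmate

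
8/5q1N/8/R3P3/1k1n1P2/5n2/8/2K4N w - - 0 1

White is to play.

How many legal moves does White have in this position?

20

White to move; king on c1.
In check: no.
Legal moves: Nf8, Nf6, Ng5, Ra8, Ra7, Ra6, Rd5, Rc5, Rb5+, Ra4+, Ra3, Ra2, Ra1, Ng3, Nf2, Kb2, Kd1, Kb1, e6, f5.
Count: 20.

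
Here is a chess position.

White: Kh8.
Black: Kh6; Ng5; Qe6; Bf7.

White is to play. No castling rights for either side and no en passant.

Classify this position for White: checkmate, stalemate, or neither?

stalemate

White to move; white king on h8.
In check: no.
King squares — g7: attacked by Kh6; h7: attacked by Ng5; g8: attacked by Bf7.
Legal moves for White: none.
Not in check and no legal moves → stalemate.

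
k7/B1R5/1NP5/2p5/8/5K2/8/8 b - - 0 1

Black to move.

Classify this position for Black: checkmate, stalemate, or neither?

checkmate

Black to move; black king on a8.
In check: yes, from the white knight on b6.
King squares — a7: attacked by Rc7; b7: attacked by Pc6; b8: attacked by Ba7.
Legal moves for Black: none.
In check with no legal moves → checkmate.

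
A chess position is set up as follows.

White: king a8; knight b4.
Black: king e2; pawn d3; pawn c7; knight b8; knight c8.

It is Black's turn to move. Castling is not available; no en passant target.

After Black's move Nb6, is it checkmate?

no

After Nb6: white king on a8; in check: yes, from the black knight on b6.
White has 3 legal replies: Kxb8, Kb7, Ka7.
In check but a legal move exists → not checkmate.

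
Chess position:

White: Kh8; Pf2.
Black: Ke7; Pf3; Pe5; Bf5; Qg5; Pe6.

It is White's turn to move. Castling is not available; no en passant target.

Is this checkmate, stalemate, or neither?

White to move; white king on h8.
In check: no.
King squares — g7: attacked by Qg5; h7: attacked by Bf5; g8: attacked by Qg5.
Legal moves for White: none.
Not in check and no legal moves → stalemate.

stalemate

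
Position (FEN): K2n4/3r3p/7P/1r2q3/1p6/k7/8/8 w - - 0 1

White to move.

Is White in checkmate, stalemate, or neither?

stalemate

White to move; white king on a8.
In check: no.
King squares — a7: attacked by Rd7; b7: attacked by Rb5; b8: attacked by Rb5.
Legal moves for White: none.
Not in check and no legal moves → stalemate.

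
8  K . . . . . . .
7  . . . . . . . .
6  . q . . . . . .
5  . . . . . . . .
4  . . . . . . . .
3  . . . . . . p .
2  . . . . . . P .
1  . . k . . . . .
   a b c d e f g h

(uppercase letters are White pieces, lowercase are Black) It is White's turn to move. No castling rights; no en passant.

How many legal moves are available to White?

White to move; king on a8.
In check: no.
Legal moves: none.
Count: 0.

0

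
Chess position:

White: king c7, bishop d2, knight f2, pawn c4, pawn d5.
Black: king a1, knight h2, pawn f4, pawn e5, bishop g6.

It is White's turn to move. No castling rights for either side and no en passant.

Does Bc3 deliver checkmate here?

After Bc3: black king on a1; in check: yes, from the white bishop on c3.
Black has 2 legal replies: Ka2, Kb1.
In check but a legal move exists → not checkmate.

no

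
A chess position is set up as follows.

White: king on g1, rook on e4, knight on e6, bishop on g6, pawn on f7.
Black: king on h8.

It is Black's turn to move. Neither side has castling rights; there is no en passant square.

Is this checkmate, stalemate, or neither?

Black to move; black king on h8.
In check: no.
King squares — g7: attacked by Ne6; h7: attacked by Bg6; g8: attacked by Pf7.
Legal moves for Black: none.
Not in check and no legal moves → stalemate.

stalemate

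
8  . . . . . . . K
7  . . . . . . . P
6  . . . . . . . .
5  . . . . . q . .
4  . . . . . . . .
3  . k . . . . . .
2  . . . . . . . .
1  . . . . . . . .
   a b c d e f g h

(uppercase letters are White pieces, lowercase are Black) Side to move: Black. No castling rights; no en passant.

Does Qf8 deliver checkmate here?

yes

After Qf8: white king on h8; in check: yes, from the black queen on f8.
King squares — g7: attacked by Qf8; h7: own pawn; g8: attacked by Qf8.
White has no legal moves → checkmate.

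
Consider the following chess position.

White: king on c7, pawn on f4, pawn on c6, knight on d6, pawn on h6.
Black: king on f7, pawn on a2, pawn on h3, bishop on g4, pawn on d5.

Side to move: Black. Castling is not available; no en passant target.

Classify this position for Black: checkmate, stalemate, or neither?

Black to move; black king on f7.
In check: yes, from the white knight on d6.
King squares — e6: available; f6: available; g6: available; e7: available; g7: attacked by Ph6; e8: attacked by Nd6; f8: available; g8: available.
Legal moves for Black: Kg8, Kf8, Ke7, Kg6, Kf6, Ke6.
Black is in check but has 6 legal moves → neither.

neither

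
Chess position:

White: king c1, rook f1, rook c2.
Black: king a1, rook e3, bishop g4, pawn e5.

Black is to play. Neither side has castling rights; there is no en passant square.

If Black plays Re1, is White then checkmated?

After Re1: white king on c1; in check: yes, from the black rook on e1.
White has 2 legal replies: Kd2, Rxe1.
In check but a legal move exists → not checkmate.

no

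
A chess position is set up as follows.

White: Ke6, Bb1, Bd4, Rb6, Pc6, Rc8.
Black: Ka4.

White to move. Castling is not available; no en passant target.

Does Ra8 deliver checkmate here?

After Ra8: black king on a4; in check: yes, from the white rook on a8.
King squares — a3: attacked by Ra8; b3: attacked by Rb6; b4: attacked by Rb6; a5: attacked by Ra8; b5: attacked by Rb6.
Black has no legal moves → checkmate.

yes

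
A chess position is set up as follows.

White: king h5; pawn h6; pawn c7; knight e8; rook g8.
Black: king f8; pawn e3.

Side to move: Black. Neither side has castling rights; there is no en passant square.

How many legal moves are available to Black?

3

Black to move; king on f8.
In check: yes, from the white rook on g8.
Legal moves: Kxg8, Kf7, Ke7.
Count: 3.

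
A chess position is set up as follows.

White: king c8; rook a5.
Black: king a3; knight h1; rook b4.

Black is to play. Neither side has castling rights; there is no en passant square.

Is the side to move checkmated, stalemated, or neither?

neither

Black to move; black king on a3.
In check: yes, from the white rook on a5.
Legal moves for Black: Kb3, Kb2, Ra4.
Black is in check but has 3 legal moves → neither.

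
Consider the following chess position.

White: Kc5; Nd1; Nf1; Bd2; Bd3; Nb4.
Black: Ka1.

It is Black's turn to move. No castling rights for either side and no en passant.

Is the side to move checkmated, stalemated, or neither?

Black to move; black king on a1.
In check: no.
King squares — b1: attacked by Bd3; a2: attacked by Nb4; b2: attacked by Nd1.
Legal moves for Black: none.
Not in check and no legal moves → stalemate.

stalemate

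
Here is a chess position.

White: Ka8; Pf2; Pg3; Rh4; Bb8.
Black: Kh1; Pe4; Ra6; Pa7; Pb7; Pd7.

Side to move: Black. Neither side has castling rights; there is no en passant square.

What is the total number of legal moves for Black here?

2

Black to move; king on h1.
In check: yes, from the white rook on h4.
Legal moves: Kg2, Kg1.
Count: 2.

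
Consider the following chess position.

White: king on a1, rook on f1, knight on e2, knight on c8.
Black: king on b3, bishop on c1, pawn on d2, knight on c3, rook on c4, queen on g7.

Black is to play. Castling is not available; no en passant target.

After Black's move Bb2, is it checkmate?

After Bb2: white king on a1; in check: yes, from the black bishop on b2.
King squares — b1: attacked by Nc3; a2: attacked by Kb3; b2: attacked by Kb3.
White has no legal moves → checkmate.

yes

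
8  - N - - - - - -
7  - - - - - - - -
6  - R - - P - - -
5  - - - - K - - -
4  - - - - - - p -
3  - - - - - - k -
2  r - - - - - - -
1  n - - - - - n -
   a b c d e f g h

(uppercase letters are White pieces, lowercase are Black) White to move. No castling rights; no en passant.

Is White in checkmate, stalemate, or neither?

White to move; white king on e5.
In check: no.
Legal moves for White include: Nd7, Nc6, Na6, Rb7, Rd6, Rc6, Ra6, Rb5, Rb4, Rb3+, Rb2, Rb1, Kf6, Kd6, Kf5, Kd5, Ke4, Kd4, ... (list truncated; more exist).
White has legal moves and is not in check → neither.

neither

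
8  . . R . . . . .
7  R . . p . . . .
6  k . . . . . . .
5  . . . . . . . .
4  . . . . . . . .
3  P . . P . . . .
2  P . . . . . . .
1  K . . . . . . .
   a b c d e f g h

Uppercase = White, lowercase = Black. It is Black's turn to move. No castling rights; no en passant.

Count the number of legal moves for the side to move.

Black to move; king on a6.
In check: yes, from the white rook on a7.
Legal moves: Kxa7, Kb6, Kb5.
Count: 3.

3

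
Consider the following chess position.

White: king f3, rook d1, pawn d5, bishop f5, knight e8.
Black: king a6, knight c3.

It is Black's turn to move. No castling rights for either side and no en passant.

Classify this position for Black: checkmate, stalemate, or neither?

neither

Black to move; black king on a6.
In check: no.
Legal moves for Black: Kb7, Ka7, Kb6, Kb5, Ka5, Nxd5, Nb5, Ne4, Na4, Ne2, Na2, Nxd1, Nb1.
Black has 13 legal moves and is not in check → neither.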